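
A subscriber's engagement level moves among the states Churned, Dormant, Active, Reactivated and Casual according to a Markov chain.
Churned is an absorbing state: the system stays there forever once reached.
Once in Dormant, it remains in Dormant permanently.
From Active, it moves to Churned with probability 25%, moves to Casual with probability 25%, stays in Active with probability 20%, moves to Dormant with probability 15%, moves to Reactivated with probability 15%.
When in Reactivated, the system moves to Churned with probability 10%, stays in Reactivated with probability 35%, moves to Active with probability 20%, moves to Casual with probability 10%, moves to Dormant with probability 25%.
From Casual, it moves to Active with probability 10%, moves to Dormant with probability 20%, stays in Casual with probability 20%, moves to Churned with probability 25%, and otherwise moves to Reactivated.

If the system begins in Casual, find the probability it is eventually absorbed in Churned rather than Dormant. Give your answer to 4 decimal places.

Let h(s) be the probability of absorption at Churned starting from transient state s. Then h(Churned) = 1 and h(Dormant) = 0. By first-step analysis:
h(Active) = 0.25·1 + 0.15·0 + 0.2·h(Active) + 0.15·h(Reactivated) + 0.25·h(Casual)
h(Reactivated) = 0.1·1 + 0.25·0 + 0.2·h(Active) + 0.35·h(Reactivated) + 0.1·h(Casual)
h(Casual) = 0.25·1 + 0.2·0 + 0.1·h(Active) + 0.25·h(Reactivated) + 0.2·h(Casual)
Solving: h(Active) = 0.5454, h(Reactivated) = 0.3994, h(Casual) = 0.5055.
Starting from Casual, the probability is 0.5055.

0.5055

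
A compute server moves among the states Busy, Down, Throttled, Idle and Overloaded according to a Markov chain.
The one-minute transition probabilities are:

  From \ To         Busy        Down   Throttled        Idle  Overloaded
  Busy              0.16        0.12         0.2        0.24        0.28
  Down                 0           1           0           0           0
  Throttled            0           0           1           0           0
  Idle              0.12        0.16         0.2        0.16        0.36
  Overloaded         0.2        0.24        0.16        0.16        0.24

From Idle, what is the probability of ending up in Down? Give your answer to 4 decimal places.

Let h(s) be the probability of absorption at Down starting from transient state s. Then h(Down) = 1 and h(Throttled) = 0. By first-step analysis:
h(Busy) = 0.16·h(Busy) + 0.12·1 + 0.2·0 + 0.24·h(Idle) + 0.28·h(Overloaded)
h(Idle) = 0.12·h(Busy) + 0.16·1 + 0.2·0 + 0.16·h(Idle) + 0.36·h(Overloaded)
h(Overloaded) = 0.2·h(Busy) + 0.24·1 + 0.16·0 + 0.16·h(Idle) + 0.24·h(Overloaded)
Solving: h(Busy) = 0.4624, h(Idle) = 0.4880, h(Overloaded) = 0.5402.
Starting from Idle, the probability is 0.4880.

0.4880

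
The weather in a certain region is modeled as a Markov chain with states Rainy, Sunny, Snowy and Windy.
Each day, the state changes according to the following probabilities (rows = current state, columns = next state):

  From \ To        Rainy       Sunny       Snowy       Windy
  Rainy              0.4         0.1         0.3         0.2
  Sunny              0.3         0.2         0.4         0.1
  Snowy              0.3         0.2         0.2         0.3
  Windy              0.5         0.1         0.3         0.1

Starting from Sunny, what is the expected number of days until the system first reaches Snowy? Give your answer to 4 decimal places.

2.8571

Let t(s) be the expected number of days to first reach Snowy from state s, with t(Snowy) = 0. Conditioning on the first day:
t(Rainy) = 1 + 0.4·t(Rainy) + 0.1·t(Sunny) + 0.2·t(Windy)
t(Sunny) = 1 + 0.3·t(Rainy) + 0.2·t(Sunny) + 0.1·t(Windy)
t(Windy) = 1 + 0.5·t(Rainy) + 0.1·t(Sunny) + 0.1·t(Windy)
Solving: t(Rainy) = 3.2143, t(Sunny) = 2.8571, t(Windy) = 3.2143.
Expected days from Sunny to Snowy: 2.8571.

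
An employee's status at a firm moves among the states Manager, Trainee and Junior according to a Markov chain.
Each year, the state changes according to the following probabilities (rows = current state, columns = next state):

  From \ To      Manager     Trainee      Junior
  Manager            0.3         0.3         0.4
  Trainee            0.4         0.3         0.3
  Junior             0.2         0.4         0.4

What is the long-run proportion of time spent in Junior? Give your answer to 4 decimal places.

Let the stationary distribution be π with π = πP and π_1 + π_2 + π_3 = 1.
π_1 = 0.3·π_1 + 0.4·π_2 + 0.2·π_3
π_2 = 0.3·π_1 + 0.3·π_2 + 0.4·π_3
Solving with the normalization constraint gives π = (0.2970, 0.3366, 0.3663).
So the stationary probability of Junior is 0.3663.

0.3663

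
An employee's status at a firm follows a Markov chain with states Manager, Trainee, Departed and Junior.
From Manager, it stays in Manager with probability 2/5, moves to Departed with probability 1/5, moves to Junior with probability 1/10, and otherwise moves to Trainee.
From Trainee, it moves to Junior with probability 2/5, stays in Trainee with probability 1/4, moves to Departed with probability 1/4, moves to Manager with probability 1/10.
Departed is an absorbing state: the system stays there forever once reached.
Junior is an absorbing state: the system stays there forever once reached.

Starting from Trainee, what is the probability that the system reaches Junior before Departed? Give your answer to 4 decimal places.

Let h(s) be the probability of absorption at Junior starting from transient state s. Then h(Junior) = 1 and h(Departed) = 0. By first-step analysis:
h(Manager) = 0.4·h(Manager) + 0.3·h(Trainee) + 0.2·0 + 0.1·1
h(Trainee) = 0.1·h(Manager) + 0.25·h(Trainee) + 0.25·0 + 0.4·1
Solving: h(Manager) = 0.4643, h(Trainee) = 0.5952.
Starting from Trainee, the probability is 0.5952.

0.5952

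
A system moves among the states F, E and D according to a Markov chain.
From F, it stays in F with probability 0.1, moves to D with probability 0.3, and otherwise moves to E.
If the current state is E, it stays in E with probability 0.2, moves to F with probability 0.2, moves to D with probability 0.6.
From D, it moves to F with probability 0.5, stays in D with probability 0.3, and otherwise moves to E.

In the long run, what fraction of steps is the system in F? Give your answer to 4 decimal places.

Let the stationary distribution be π with π = πP and π_1 + π_2 + π_3 = 1.
π_1 = 0.1·π_1 + 0.2·π_2 + 0.5·π_3
π_2 = 0.6·π_1 + 0.2·π_2 + 0.2·π_3
Solving with the normalization constraint gives π = (0.2895, 0.3158, 0.3947).
So the stationary probability of F is 0.2895.

0.2895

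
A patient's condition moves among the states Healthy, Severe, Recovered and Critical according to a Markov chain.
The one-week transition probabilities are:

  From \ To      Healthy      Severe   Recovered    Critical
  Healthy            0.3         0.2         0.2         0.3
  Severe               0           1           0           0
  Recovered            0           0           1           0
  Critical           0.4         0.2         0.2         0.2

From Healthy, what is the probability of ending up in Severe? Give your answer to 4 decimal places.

Let h(s) be the probability of absorption at Severe starting from transient state s. Then h(Severe) = 1 and h(Recovered) = 0. By first-step analysis:
h(Healthy) = 0.3·h(Healthy) + 0.2·1 + 0.2·0 + 0.3·h(Critical)
h(Critical) = 0.4·h(Healthy) + 0.2·1 + 0.2·0 + 0.2·h(Critical)
Solving: h(Healthy) = 0.5000, h(Critical) = 0.5000.
Starting from Healthy, the probability is 0.5000.

0.5000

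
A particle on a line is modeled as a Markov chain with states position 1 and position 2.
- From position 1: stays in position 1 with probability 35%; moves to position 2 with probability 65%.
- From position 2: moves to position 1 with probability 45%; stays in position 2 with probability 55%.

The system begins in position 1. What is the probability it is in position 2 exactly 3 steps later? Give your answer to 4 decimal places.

0.5915

Propagate the distribution vector 3 steps from position 1.
After 0 steps: (1.0000, 0.0000)
After 1 step: (0.3500, 0.6500)
After 2 steps: (0.4150, 0.5850)
After 3 steps: (0.4085, 0.5915)
P(in position 2 after 3 steps) = 0.5915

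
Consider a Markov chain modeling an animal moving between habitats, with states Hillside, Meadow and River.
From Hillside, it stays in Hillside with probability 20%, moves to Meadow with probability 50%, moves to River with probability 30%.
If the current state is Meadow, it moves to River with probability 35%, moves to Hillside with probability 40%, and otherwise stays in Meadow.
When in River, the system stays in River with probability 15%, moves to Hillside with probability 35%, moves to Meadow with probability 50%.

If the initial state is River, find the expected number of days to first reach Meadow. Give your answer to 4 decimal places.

Let t(s) be the expected number of days to first reach Meadow from state s, with t(Meadow) = 0. Conditioning on the first day:
t(Hillside) = 1 + 0.2·t(Hillside) + 0.3·t(River)
t(River) = 1 + 0.35·t(Hillside) + 0.15·t(River)
Solving: t(Hillside) = 2.0000, t(River) = 2.0000.
Expected days from River to Meadow: 2.0000.

2.0000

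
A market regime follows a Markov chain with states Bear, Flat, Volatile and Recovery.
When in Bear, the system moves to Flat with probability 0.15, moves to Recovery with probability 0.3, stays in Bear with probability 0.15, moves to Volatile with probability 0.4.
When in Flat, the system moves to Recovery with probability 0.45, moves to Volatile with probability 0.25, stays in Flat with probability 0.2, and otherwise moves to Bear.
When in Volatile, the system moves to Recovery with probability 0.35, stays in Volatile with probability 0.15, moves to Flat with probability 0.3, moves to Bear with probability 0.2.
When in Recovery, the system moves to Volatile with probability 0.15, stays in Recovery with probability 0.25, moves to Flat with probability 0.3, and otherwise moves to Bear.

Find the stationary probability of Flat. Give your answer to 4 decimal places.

Let the stationary distribution be π with π = πP and π_1 + π_2 + π_3 + π_4 = 1.
π_1 = 0.15·π_1 + 0.1·π_2 + 0.2·π_3 + 0.3·π_4
π_2 = 0.15·π_1 + 0.2·π_2 + 0.3·π_3 + 0.3·π_4
π_3 = 0.4·π_1 + 0.25·π_2 + 0.15·π_3 + 0.15·π_4
Solving with the normalization constraint gives π = (0.1987, 0.2456, 0.2242, 0.3315).
So the stationary probability of Flat is 0.2456.

0.2456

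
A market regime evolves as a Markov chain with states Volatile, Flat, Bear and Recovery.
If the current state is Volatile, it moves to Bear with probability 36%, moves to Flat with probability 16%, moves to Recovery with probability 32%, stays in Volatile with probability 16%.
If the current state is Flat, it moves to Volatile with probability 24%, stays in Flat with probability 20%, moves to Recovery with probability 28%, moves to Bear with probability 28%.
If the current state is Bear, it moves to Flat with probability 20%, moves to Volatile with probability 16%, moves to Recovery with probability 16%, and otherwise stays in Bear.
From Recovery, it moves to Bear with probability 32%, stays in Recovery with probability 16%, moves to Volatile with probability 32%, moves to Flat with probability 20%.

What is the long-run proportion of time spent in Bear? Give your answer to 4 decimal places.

Let the stationary distribution be π with π = πP and π_1 + π_2 + π_3 + π_4 = 1.
π_1 = 0.16·π_1 + 0.24·π_2 + 0.16·π_3 + 0.32·π_4
π_2 = 0.16·π_1 + 0.2·π_2 + 0.2·π_3 + 0.2·π_4
π_3 = 0.36·π_1 + 0.28·π_2 + 0.48·π_3 + 0.32·π_4
Solving with the normalization constraint gives π = (0.2100, 0.1916, 0.3818, 0.2166).
So the stationary probability of Bear is 0.3818.

0.3818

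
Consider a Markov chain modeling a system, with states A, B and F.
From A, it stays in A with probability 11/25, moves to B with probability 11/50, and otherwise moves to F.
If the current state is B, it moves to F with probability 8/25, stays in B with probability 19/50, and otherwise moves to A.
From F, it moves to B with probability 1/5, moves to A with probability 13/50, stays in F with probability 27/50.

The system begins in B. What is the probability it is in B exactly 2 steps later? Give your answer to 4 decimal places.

0.2744

Sum over the intermediate state after 1 step:
P = P(B→A)·P(A→B) + P(B→B)·P(B→B) + P(B→F)·P(F→B)
  = 0.3×0.22 + 0.38×0.38 + 0.32×0.2
  = 0.0660 + 0.1444 + 0.0640 = 0.2744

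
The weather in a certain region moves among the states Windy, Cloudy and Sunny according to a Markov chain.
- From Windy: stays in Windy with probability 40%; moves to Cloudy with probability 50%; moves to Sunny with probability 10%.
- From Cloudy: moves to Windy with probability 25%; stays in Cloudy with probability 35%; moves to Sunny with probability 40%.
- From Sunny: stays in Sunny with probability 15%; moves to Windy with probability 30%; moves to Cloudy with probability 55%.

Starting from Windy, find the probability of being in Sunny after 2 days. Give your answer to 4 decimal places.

Sum over the intermediate state after 1 day:
P = P(Windy→Windy)·P(Windy→Sunny) + P(Windy→Cloudy)·P(Cloudy→Sunny) + P(Windy→Sunny)·P(Sunny→Sunny)
  = 0.4×0.1 + 0.5×0.4 + 0.1×0.15
  = 0.0400 + 0.2000 + 0.0150 = 0.2550

0.2550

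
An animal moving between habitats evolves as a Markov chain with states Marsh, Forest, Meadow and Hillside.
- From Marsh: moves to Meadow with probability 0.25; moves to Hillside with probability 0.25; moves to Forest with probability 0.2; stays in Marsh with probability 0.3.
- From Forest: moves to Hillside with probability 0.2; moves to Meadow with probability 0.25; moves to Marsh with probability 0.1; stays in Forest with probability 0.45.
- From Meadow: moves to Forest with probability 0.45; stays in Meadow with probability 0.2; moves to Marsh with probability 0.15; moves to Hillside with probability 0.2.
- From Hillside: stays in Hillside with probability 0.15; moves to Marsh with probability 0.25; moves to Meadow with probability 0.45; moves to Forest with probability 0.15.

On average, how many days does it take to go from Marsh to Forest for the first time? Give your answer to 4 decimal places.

Let t(s) be the expected number of days to first reach Forest from state s, with t(Forest) = 0. Conditioning on the first day:
t(Marsh) = 1 + 0.3·t(Marsh) + 0.25·t(Meadow) + 0.25·t(Hillside)
t(Meadow) = 1 + 0.15·t(Marsh) + 0.2·t(Meadow) + 0.2·t(Hillside)
t(Hillside) = 1 + 0.25·t(Marsh) + 0.45·t(Meadow) + 0.15·t(Hillside)
Solving: t(Marsh) = 3.8608, t(Meadow) = 2.9412, t(Hillside) = 3.8691.
Expected days from Marsh to Forest: 3.8608.

3.8608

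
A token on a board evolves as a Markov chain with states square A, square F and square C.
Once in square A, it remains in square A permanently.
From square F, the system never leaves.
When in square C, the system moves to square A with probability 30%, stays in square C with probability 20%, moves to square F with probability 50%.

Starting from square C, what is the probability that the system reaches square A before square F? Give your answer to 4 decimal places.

Let h(s) be the probability of absorption at square A starting from transient state s. Then h(square A) = 1 and h(square F) = 0. By first-step analysis:
h(square C) = 0.3·1 + 0.5·0 + 0.2·h(square C)
Solving: h(square C) = 0.3750.
Starting from square C, the probability is 0.3750.

0.3750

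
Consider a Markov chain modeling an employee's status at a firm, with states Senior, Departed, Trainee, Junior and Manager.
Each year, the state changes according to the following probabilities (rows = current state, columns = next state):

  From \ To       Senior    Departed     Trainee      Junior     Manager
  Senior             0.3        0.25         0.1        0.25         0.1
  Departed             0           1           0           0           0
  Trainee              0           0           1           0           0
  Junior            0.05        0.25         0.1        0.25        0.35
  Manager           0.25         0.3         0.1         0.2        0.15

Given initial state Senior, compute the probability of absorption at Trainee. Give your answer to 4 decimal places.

Let h(s) be the probability of absorption at Trainee starting from transient state s. Then h(Trainee) = 1 and h(Departed) = 0. By first-step analysis:
h(Senior) = 0.3·h(Senior) + 0.25·0 + 0.1·1 + 0.25·h(Junior) + 0.1·h(Manager)
h(Junior) = 0.05·h(Senior) + 0.25·0 + 0.1·1 + 0.25·h(Junior) + 0.35·h(Manager)
h(Manager) = 0.25·h(Senior) + 0.3·0 + 0.1·1 + 0.2·h(Junior) + 0.15·h(Manager)
Solving: h(Senior) = 0.2790, h(Junior) = 0.2754, h(Manager) = 0.2645.
Starting from Senior, the probability is 0.2790.

0.2790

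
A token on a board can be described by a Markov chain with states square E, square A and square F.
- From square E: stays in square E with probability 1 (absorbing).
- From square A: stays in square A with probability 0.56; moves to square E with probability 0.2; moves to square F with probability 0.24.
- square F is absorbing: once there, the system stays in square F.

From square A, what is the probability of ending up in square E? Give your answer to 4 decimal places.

0.4545

Let h(s) be the probability of absorption at square E starting from transient state s. Then h(square E) = 1 and h(square F) = 0. By first-step analysis:
h(square A) = 0.2·1 + 0.56·h(square A) + 0.24·0
Solving: h(square A) = 0.4545.
Starting from square A, the probability is 0.4545.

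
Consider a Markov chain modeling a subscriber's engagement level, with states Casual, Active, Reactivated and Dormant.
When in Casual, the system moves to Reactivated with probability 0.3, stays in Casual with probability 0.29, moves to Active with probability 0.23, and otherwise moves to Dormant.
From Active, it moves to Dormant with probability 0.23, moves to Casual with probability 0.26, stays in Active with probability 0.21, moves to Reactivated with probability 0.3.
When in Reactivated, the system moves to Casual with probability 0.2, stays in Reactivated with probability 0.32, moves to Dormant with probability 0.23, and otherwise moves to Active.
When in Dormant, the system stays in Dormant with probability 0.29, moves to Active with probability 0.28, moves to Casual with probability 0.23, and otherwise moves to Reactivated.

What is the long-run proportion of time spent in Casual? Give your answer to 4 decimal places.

0.2434

Let the stationary distribution be π with π = πP and π_1 + π_2 + π_3 + π_4 = 1.
π_1 = 0.29·π_1 + 0.26·π_2 + 0.2·π_3 + 0.23·π_4
π_2 = 0.23·π_1 + 0.21·π_2 + 0.25·π_3 + 0.28·π_4
π_3 = 0.3·π_1 + 0.3·π_2 + 0.32·π_3 + 0.2·π_4
Solving with the normalization constraint gives π = (0.2434, 0.2424, 0.2825, 0.2317).
So the stationary probability of Casual is 0.2434.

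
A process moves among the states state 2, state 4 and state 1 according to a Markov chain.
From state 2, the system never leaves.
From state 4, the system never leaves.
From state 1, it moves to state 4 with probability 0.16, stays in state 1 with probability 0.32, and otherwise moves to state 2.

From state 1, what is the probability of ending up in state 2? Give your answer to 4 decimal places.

Let h(s) be the probability of absorption at state 2 starting from transient state s. Then h(state 2) = 1 and h(state 4) = 0. By first-step analysis:
h(state 1) = 0.52·1 + 0.16·0 + 0.32·h(state 1)
Solving: h(state 1) = 0.7647.
Starting from state 1, the probability is 0.7647.

0.7647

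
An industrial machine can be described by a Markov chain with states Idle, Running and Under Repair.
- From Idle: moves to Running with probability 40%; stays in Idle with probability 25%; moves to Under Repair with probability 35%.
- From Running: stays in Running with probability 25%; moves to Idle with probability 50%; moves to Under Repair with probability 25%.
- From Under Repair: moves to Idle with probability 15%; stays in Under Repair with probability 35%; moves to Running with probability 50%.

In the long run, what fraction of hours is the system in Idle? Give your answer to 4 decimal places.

0.3125

Let the stationary distribution be π with π = πP and π_1 + π_2 + π_3 = 1.
π_1 = 0.25·π_1 + 0.5·π_2 + 0.15·π_3
π_2 = 0.4·π_1 + 0.25·π_2 + 0.5·π_3
Solving with the normalization constraint gives π = (0.3125, 0.3750, 0.3125).
So the stationary probability of Idle is 0.3125.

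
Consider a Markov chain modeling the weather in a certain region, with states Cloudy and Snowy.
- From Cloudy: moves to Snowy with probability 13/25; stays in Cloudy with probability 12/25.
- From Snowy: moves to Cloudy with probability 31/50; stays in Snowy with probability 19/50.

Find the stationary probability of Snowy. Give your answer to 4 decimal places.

Let the stationary distribution be π with π = πP and π_1 + π_2 = 1.
π_1 = 0.48·π_1 + 0.62·π_2
Solving with the normalization constraint gives π = (0.5439, 0.4561).
So the stationary probability of Snowy is 0.4561.

0.4561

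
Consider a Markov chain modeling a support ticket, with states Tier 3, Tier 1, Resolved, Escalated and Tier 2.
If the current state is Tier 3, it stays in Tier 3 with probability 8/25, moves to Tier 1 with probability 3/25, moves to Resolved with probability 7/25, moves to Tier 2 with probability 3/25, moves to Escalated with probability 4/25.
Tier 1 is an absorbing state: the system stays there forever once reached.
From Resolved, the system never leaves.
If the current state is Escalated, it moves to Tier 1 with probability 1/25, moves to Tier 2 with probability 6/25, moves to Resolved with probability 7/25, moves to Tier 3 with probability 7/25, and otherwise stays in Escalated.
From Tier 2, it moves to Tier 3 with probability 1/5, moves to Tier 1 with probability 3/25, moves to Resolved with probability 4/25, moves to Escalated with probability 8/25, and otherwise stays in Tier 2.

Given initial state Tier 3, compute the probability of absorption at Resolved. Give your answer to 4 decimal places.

0.7130

Let h(s) be the probability of absorption at Resolved starting from transient state s. Then h(Resolved) = 1 and h(Tier 1) = 0. By first-step analysis:
h(Tier 3) = 0.32·h(Tier 3) + 0.12·0 + 0.28·1 + 0.16·h(Escalated) + 0.12·h(Tier 2)
h(Escalated) = 0.28·h(Tier 3) + 0.04·0 + 0.28·1 + 0.16·h(Escalated) + 0.24·h(Tier 2)
h(Tier 2) = 0.2·h(Tier 3) + 0.12·0 + 0.16·1 + 0.32·h(Escalated) + 0.2·h(Tier 2)
Solving: h(Tier 3) = 0.7130, h(Escalated) = 0.7667, h(Tier 2) = 0.6849.
Starting from Tier 3, the probability is 0.7130.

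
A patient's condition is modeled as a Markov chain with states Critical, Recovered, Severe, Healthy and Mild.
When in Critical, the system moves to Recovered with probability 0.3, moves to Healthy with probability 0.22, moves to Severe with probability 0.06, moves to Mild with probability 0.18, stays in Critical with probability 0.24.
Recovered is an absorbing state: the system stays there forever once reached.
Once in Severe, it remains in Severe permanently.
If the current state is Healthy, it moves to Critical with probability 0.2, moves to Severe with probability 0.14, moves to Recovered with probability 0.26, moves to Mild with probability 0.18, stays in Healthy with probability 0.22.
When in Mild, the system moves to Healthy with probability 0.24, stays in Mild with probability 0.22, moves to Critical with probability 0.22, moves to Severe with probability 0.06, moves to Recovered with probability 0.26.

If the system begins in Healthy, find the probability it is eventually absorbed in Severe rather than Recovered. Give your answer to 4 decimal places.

0.2869

Let h(s) be the probability of absorption at Severe starting from transient state s. Then h(Severe) = 1 and h(Recovered) = 0. By first-step analysis:
h(Critical) = 0.24·h(Critical) + 0.3·0 + 0.06·1 + 0.22·h(Healthy) + 0.18·h(Mild)
h(Healthy) = 0.2·h(Critical) + 0.26·0 + 0.14·1 + 0.22·h(Healthy) + 0.18·h(Mild)
h(Mild) = 0.22·h(Critical) + 0.26·0 + 0.06·1 + 0.24·h(Healthy) + 0.22·h(Mild)
Solving: h(Critical) = 0.2155, h(Healthy) = 0.2869, h(Mild) = 0.2260.
Starting from Healthy, the probability is 0.2869.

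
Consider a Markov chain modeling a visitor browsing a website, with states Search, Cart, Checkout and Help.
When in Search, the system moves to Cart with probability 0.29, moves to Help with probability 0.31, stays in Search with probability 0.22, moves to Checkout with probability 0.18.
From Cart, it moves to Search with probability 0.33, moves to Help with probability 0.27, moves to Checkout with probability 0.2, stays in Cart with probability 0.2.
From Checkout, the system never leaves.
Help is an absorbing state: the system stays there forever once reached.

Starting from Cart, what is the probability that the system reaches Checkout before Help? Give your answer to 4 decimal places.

0.4077

Let h(s) be the probability of absorption at Checkout starting from transient state s. Then h(Checkout) = 1 and h(Help) = 0. By first-step analysis:
h(Search) = 0.22·h(Search) + 0.29·h(Cart) + 0.18·1 + 0.31·0
h(Cart) = 0.33·h(Search) + 0.2·h(Cart) + 0.2·1 + 0.27·0
Solving: h(Search) = 0.3824, h(Cart) = 0.4077.
Starting from Cart, the probability is 0.4077.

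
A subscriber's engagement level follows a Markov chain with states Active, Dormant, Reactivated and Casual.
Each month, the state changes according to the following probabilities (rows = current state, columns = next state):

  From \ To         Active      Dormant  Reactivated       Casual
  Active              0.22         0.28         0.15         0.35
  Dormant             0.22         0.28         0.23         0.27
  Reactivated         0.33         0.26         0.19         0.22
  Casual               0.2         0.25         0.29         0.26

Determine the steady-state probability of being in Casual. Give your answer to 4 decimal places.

Let the stationary distribution be π with π = πP and π_1 + π_2 + π_3 + π_4 = 1.
π_1 = 0.22·π_1 + 0.22·π_2 + 0.33·π_3 + 0.2·π_4
π_2 = 0.28·π_1 + 0.28·π_2 + 0.26·π_3 + 0.25·π_4
π_3 = 0.15·π_1 + 0.23·π_2 + 0.19·π_3 + 0.29·π_4
Solving with the normalization constraint gives π = (0.2385, 0.2674, 0.2187, 0.2754).
So the stationary probability of Casual is 0.2754.

0.2754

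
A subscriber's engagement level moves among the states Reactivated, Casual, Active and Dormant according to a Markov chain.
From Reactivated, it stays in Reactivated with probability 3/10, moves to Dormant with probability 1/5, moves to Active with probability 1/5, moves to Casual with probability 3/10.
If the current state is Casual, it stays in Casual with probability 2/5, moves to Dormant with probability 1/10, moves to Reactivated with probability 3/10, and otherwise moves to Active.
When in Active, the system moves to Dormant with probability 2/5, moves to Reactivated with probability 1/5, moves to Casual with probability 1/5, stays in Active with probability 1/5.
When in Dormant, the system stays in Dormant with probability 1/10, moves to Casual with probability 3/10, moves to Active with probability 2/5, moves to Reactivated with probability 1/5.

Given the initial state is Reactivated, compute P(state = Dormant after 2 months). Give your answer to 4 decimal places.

0.1900

Propagate the distribution vector 2 months from Reactivated.
After 0 months: (1.0000, 0.0000, 0.0000, 0.0000)
After 1 month: (0.3000, 0.3000, 0.2000, 0.2000)
After 2 months: (0.2600, 0.3100, 0.2400, 0.1900)
P(in Dormant after 2 months) = 0.1900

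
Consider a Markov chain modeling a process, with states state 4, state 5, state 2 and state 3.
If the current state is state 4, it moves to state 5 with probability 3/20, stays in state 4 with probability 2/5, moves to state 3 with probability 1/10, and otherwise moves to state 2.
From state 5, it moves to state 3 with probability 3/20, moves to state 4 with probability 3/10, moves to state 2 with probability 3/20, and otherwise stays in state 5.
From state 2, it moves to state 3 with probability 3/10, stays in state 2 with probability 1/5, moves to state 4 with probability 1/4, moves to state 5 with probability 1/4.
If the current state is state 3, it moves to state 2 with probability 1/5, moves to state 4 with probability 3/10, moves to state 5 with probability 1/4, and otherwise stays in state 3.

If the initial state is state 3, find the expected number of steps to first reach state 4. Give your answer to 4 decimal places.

3.4396

Let t(s) be the expected number of steps to first reach state 4 from state s, with t(state 4) = 0. Conditioning on the first step:
t(state 5) = 1 + 0.4·t(state 5) + 0.15·t(state 2) + 0.15·t(state 3)
t(state 2) = 1 + 0.25·t(state 5) + 0.2·t(state 2) + 0.3·t(state 3)
t(state 3) = 1 + 0.25·t(state 5) + 0.2·t(state 2) + 0.25·t(state 3)
Solving: t(state 5) = 3.4294, t(state 2) = 3.6115, t(state 3) = 3.4396.
Expected steps from state 3 to state 4: 3.4396.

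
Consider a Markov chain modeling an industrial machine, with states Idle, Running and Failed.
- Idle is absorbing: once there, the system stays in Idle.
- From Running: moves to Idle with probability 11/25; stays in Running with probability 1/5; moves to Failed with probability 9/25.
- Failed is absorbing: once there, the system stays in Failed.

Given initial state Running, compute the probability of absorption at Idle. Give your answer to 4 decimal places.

0.5500

Let h(s) be the probability of absorption at Idle starting from transient state s. Then h(Idle) = 1 and h(Failed) = 0. By first-step analysis:
h(Running) = 0.44·1 + 0.2·h(Running) + 0.36·0
Solving: h(Running) = 0.5500.
Starting from Running, the probability is 0.5500.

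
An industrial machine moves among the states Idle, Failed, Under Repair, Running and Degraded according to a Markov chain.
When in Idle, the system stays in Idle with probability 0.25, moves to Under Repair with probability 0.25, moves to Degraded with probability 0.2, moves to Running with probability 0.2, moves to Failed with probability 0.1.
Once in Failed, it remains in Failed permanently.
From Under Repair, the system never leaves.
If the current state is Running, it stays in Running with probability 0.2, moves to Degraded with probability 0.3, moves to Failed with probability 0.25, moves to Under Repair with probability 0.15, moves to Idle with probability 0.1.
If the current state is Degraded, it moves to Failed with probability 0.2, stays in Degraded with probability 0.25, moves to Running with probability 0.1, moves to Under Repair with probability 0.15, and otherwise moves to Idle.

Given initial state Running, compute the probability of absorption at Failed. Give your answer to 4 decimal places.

0.5548

Let h(s) be the probability of absorption at Failed starting from transient state s. Then h(Failed) = 1 and h(Under Repair) = 0. By first-step analysis:
h(Idle) = 0.25·h(Idle) + 0.1·1 + 0.25·0 + 0.2·h(Running) + 0.2·h(Degraded)
h(Running) = 0.1·h(Idle) + 0.25·1 + 0.15·0 + 0.2·h(Running) + 0.3·h(Degraded)
h(Degraded) = 0.3·h(Idle) + 0.2·1 + 0.15·0 + 0.1·h(Running) + 0.25·h(Degraded)
Solving: h(Idle) = 0.4165, h(Running) = 0.5548, h(Degraded) = 0.5073.
Starting from Running, the probability is 0.5548.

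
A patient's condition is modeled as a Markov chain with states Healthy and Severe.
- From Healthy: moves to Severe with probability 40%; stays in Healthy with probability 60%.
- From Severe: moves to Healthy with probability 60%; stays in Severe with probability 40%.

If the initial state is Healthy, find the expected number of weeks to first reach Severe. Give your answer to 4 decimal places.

2.5000

Let t(s) be the expected number of weeks to first reach Severe from state s, with t(Severe) = 0. Conditioning on the first week:
t(Healthy) = 1 + 0.6·t(Healthy)
Solving: t(Healthy) = 2.5000.
Expected weeks from Healthy to Severe: 2.5000.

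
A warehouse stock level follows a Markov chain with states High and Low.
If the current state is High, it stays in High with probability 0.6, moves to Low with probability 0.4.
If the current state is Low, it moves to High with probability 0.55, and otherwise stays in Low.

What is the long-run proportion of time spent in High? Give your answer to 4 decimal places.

Let the stationary distribution be π with π = πP and π_1 + π_2 = 1.
π_1 = 0.6·π_1 + 0.55·π_2
Solving with the normalization constraint gives π = (0.5789, 0.4211).
So the stationary probability of High is 0.5789.

0.5789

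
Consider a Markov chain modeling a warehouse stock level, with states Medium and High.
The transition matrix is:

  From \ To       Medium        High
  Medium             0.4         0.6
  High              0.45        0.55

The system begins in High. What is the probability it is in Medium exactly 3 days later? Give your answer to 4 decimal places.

0.4286

Propagate the distribution vector 3 days from High.
After 0 days: (0.0000, 1.0000)
After 1 day: (0.4500, 0.5500)
After 2 days: (0.4275, 0.5725)
After 3 days: (0.4286, 0.5714)
P(in Medium after 3 days) = 0.4286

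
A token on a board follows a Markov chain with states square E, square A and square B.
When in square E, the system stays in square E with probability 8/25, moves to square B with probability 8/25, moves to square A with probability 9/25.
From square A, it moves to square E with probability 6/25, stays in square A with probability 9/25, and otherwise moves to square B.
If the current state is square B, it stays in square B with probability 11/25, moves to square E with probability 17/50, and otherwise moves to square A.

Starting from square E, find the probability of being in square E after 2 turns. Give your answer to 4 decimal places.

0.2976

Sum over the intermediate state after 1 turn:
P = P(square E→square E)·P(square E→square E) + P(square E→square A)·P(square A→square E) + P(square E→square B)·P(square B→square E)
  = 0.32×0.32 + 0.36×0.24 + 0.32×0.34
  = 0.1024 + 0.0864 + 0.1088 = 0.2976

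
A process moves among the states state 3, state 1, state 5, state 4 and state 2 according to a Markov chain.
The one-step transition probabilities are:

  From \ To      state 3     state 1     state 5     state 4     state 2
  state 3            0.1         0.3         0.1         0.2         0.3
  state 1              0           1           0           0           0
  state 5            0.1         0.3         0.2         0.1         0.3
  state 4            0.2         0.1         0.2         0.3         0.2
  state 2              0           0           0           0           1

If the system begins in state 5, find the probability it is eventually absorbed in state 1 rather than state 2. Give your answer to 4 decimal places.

0.4875

Let h(s) be the probability of absorption at state 1 starting from transient state s. Then h(state 1) = 1 and h(state 2) = 0. By first-step analysis:
h(state 3) = 0.1·h(state 3) + 0.3·1 + 0.1·h(state 5) + 0.2·h(state 4) + 0.3·0
h(state 5) = 0.1·h(state 3) + 0.3·1 + 0.2·h(state 5) + 0.1·h(state 4) + 0.3·0
h(state 4) = 0.2·h(state 3) + 0.1·1 + 0.2·h(state 5) + 0.3·h(state 4) + 0.2·0
Solving: h(state 3) = 0.4807, h(state 5) = 0.4875, h(state 4) = 0.4195.
Starting from state 5, the probability is 0.4875.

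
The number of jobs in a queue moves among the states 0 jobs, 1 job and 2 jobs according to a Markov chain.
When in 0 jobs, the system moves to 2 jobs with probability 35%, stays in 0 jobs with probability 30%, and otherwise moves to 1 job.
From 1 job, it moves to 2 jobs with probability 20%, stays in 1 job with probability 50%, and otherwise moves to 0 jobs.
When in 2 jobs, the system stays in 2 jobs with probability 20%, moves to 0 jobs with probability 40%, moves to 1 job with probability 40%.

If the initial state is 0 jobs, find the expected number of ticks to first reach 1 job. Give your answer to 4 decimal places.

2.7381

Let t(s) be the expected number of ticks to first reach 1 job from state s, with t(1 job) = 0. Conditioning on the first tick:
t(0 jobs) = 1 + 0.3·t(0 jobs) + 0.35·t(2 jobs)
t(2 jobs) = 1 + 0.4·t(0 jobs) + 0.2·t(2 jobs)
Solving: t(0 jobs) = 2.7381, t(2 jobs) = 2.6190.
Expected ticks from 0 jobs to 1 job: 2.7381.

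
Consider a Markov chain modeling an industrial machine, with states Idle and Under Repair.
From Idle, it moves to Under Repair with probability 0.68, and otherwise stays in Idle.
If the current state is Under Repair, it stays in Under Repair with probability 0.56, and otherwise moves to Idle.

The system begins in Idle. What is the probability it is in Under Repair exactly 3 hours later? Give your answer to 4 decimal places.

0.6082

Propagate the distribution vector 3 hours from Idle.
After 0 hours: (1.0000, 0.0000)
After 1 hour: (0.3200, 0.6800)
After 2 hours: (0.4016, 0.5984)
After 3 hours: (0.3918, 0.6082)
P(in Under Repair after 3 hours) = 0.6082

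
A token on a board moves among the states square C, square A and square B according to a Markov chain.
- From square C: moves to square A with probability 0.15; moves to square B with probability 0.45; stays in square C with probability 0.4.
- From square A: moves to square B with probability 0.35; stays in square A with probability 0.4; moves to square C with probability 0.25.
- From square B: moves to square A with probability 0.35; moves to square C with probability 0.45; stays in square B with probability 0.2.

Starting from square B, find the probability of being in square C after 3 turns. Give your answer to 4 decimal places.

Propagate the distribution vector 3 turns from square B.
After 0 turns: (0.0000, 0.0000, 1.0000)
After 1 turn: (0.4500, 0.3500, 0.2000)
After 2 turns: (0.3575, 0.2775, 0.3650)
After 3 turns: (0.3766, 0.2924, 0.3310)
P(in square C after 3 turns) = 0.3766

0.3766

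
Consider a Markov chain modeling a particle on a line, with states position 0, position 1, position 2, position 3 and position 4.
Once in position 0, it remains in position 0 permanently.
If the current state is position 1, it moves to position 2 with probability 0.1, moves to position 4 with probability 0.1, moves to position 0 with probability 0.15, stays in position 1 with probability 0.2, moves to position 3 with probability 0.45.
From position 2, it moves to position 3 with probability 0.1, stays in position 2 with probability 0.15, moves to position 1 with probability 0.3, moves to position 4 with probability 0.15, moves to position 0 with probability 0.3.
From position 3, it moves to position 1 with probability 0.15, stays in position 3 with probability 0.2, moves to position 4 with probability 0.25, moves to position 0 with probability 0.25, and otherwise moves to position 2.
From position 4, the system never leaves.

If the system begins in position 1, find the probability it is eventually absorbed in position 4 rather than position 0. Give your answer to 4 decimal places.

Let h(s) be the probability of absorption at position 4 starting from transient state s. Then h(position 4) = 1 and h(position 0) = 0. By first-step analysis:
h(position 1) = 0.15·0 + 0.2·h(position 1) + 0.1·h(position 2) + 0.45·h(position 3) + 0.1·1
h(position 2) = 0.3·0 + 0.3·h(position 1) + 0.15·h(position 2) + 0.1·h(position 3) + 0.15·1
h(position 3) = 0.25·0 + 0.15·h(position 1) + 0.15·h(position 2) + 0.2·h(position 3) + 0.25·1
Solving: h(position 1) = 0.4354, h(position 2) = 0.3850, h(position 3) = 0.4663.
Starting from position 1, the probability is 0.4354.

0.4354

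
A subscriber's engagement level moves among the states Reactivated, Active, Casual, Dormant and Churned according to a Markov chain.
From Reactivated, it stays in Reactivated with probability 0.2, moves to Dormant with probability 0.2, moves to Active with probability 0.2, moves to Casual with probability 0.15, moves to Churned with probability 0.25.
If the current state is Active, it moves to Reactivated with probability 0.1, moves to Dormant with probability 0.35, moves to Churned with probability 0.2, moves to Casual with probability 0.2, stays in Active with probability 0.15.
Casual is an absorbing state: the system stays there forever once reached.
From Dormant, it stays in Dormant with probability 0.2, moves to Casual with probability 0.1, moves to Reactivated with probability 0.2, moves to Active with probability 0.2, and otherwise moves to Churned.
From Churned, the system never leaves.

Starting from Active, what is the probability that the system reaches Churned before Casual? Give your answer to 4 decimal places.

Let h(s) be the probability of absorption at Churned starting from transient state s. Then h(Churned) = 1 and h(Casual) = 0. By first-step analysis:
h(Reactivated) = 0.2·h(Reactivated) + 0.2·h(Active) + 0.15·0 + 0.2·h(Dormant) + 0.25·1
h(Active) = 0.1·h(Reactivated) + 0.15·h(Active) + 0.2·0 + 0.35·h(Dormant) + 0.2·1
h(Dormant) = 0.2·h(Reactivated) + 0.2·h(Active) + 0.1·0 + 0.2·h(Dormant) + 0.3·1
Solving: h(Reactivated) = 0.6298, h(Active) = 0.5893, h(Dormant) = 0.6798.
Starting from Active, the probability is 0.5893.

0.5893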